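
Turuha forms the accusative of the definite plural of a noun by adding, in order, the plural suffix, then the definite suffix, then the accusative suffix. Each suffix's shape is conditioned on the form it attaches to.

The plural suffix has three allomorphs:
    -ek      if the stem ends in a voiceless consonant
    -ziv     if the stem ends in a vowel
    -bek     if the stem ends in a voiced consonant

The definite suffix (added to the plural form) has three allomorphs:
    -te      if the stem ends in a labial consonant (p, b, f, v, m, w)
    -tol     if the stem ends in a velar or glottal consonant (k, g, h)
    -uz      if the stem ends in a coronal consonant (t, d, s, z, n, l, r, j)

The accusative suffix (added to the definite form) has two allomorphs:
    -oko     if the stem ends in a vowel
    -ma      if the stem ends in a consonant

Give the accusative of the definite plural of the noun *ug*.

The final sound of *ug* is /g/, which is a voiced consonant, so the plural suffix is -bek, giving *ugbek*.
The plural form *ugbek*: final consonant = /k/, velar/glottal → -tol → *ugbektol*.
The final sound of the definite form *ugbektol* is /l/, which is a consonant, so the accusative suffix is -ma, giving *ugbektolma*.

ugbektolma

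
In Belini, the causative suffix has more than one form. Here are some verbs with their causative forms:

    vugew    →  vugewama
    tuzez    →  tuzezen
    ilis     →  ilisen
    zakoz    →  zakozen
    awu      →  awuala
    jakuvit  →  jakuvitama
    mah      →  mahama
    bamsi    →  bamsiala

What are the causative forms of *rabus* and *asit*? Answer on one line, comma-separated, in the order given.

Looking at the final sound of each stem: -en when the stem ends in a sibilant (*tuzez*, *ilis*, *zakoz*); -ama when the stem ends in a non-sibilant consonant (*vugew*, *jakuvit*, *mah*); -ala when the stem ends in a vowel (*awu*, *bamsi*).
*rabus* — final sound /s/ (a sibilant) → -en → *rabusen*.
Since the final sound of *asit* is /t/ (a non-sibilant consonant), it takes -ama, giving *asitama*.

rabusen, asitama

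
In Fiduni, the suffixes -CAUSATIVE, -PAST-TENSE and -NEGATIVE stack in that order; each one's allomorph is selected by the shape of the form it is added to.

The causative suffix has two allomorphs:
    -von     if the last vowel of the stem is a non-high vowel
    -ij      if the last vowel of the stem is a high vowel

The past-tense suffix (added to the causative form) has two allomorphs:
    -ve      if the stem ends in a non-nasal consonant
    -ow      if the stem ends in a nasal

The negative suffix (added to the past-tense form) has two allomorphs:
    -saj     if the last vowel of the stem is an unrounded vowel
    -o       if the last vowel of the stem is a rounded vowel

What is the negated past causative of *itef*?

The last vowel of *itef* is /e/, which is a non-high vowel, so the causative suffix is -von, giving *itefvon*.
Since the final consonant of the causative form *itefvon* is /n/ (a nasal), it takes -ow, giving *itefvonow*.
The past-tense form *itefvonow* — last vowel /o/ (a rounded vowel) → -o → *itefvonowo*.

itefvonowo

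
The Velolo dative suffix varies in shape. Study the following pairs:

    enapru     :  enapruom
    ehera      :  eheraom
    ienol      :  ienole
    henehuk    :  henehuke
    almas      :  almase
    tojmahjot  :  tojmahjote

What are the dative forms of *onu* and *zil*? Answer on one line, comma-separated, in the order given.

onuom, zile

Looking at the final sound of each stem: -e when the stem ends in a consonant (*ienol*, *henehuk*, *almas*, *tojmahjot*); -om when the stem ends in a vowel (*enapru*, *ehera*).
*onu*: final sound = /u/, a vowel → -om → *onuom*.
Since the final sound of *zil* is /l/ (a consonant), it takes -e, giving *zile*.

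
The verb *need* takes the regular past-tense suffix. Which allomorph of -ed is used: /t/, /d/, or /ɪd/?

The stem *need* ends in /t/ or /d/.
The -ed suffix is realized as /ɪd/ after /t, d/; as /t/ after other voiceless consonants; and as /d/ after other voiced sounds.
So -ed on *need* is pronounced /ɪd/.

/ɪd/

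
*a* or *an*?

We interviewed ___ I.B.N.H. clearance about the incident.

The indefinite article is chosen by the initial *sound* of the following word, not its spelling.
The initialism *I.B.N.H.* is read letter by letter; the first letter, I, is pronounced /aɪ/, which begins with a vowel sound.
So the article is *an*: We interviewed an I.B.N.H. clearance about the incident.

an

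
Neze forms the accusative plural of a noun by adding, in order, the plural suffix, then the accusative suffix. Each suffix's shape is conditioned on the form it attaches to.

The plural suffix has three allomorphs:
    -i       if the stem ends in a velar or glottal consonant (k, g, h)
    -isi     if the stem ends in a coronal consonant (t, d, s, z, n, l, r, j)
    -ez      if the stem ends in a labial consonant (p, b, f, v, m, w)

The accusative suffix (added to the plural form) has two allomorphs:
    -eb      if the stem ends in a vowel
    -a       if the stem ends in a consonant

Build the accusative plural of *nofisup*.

nofisupeza

*nofisup* — final consonant /p/ (labial) → -ez → *nofisupez*.
The plural form *nofisupez* — final sound /z/ (a consonant) → -a → *nofisupeza*.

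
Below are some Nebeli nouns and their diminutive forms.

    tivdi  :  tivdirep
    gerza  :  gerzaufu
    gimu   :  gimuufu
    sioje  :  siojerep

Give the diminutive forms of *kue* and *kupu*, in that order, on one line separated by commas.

kuerep, kupuufu

The pattern is front/back vowel harmony: -rep when the last vowel of the stem is a front vowel (*tivdi*, *sioje*); -ufu when the last vowel of the stem is a back vowel (*gerza*, *gimu*).
The last vowel of *kue* is /e/, which is a front vowel, so the suffix is -rep, giving *kuerep*.
The last vowel of *kupu* is /u/, which is a back vowel, so the suffix is -ufu, giving *kupuufu*.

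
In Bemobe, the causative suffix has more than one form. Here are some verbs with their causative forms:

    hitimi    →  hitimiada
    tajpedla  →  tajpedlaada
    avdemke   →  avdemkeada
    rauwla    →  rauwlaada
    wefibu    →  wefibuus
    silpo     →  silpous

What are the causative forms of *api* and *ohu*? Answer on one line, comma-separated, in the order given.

apiada, ohuus

The pattern is rounding harmony: -us when the last vowel of the stem is a rounded vowel (*wefibu*, *silpo*); -ada when the last vowel of the stem is an unrounded vowel (*hitimi*, *tajpedla*, *avdemke*, *rauwla*).
The last vowel of *api* is /i/, which is an unrounded vowel, so the suffix is -ada, giving *apiada*.
*ohu*: last vowel = /u/, a rounded vowel → -us → *ohuus*.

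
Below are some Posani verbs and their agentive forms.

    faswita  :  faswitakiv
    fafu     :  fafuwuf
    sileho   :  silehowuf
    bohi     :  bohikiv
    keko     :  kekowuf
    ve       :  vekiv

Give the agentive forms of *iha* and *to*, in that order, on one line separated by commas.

The suffix is conditioned by the last vowel: -wuf when the last vowel of the stem is a rounded vowel (*fafu*, *sileho*, *keko*); -kiv when the last vowel of the stem is an unrounded vowel (*faswita*, *bohi*, *ve*).
The last vowel of *iha* is /a/, which is an unrounded vowel, so the suffix is -kiv, giving *ihakiv*.
*to*: last vowel = /o/, a rounded vowel → -wuf → *towuf*.

ihakiv, towuf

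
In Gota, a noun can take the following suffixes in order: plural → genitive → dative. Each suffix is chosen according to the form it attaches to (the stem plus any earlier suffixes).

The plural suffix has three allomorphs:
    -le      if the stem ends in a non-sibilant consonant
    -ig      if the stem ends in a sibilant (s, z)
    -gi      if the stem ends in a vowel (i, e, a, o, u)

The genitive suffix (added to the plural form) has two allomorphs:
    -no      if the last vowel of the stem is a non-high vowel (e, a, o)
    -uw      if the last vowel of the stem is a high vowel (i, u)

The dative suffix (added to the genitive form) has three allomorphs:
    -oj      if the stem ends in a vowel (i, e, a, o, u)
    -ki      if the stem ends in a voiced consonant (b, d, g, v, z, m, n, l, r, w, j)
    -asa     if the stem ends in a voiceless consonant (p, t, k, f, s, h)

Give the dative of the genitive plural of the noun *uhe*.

The final sound of *uhe* is /e/, which is a vowel, so the plural suffix is -gi, giving *uhegi*.
The plural form *uhegi* — last vowel /i/ (a high vowel) → -uw → *uhegiuw*.
Since the final sound of the genitive form *uhegiuw* is /w/ (a voiced consonant), it takes -ki, giving *uhegiuwki*.

uhegiuwki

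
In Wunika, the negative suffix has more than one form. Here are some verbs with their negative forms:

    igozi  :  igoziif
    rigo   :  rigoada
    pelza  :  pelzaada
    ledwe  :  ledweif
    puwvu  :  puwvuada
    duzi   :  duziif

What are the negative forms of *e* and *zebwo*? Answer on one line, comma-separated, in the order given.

The pattern is front/back vowel harmony: -if when the last vowel of the stem is a front vowel (*igozi*, *ledwe*, *duzi*); -ada when the last vowel of the stem is a back vowel (*rigo*, *pelza*, *puwvu*).
*e* — last vowel /e/ (a front vowel) → -if → *eif*.
*zebwo*: last vowel = /o/, a back vowel → -ada → *zebwoada*.

eif, zebwoada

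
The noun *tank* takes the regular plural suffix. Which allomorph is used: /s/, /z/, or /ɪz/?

The stem *tank* ends in a voiceless non-sibilant consonant.
The plural suffix surfaces as /ɪz/ after sibilants, /s/ after other voiceless consonants, and /z/ after other voiced sounds.
So the plural -s on *tank* is pronounced /s/.

/s/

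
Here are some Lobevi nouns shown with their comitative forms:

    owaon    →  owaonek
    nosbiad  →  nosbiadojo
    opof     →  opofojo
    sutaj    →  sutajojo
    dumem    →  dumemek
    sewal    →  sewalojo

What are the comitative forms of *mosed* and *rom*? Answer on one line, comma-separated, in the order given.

The pattern is nasality of the final consonant: -ek when the stem ends in a nasal (*owaon*, *dumem*); -ojo when the stem ends in a non-nasal consonant (*nosbiad*, *opof*, *sutaj*, *sewal*).
Since the final consonant of *mosed* is /d/ (non-nasal), it takes -ojo, giving *mosedojo*.
*rom*: final consonant = /m/, a nasal → -ek → *romek*.

mosedojo, romek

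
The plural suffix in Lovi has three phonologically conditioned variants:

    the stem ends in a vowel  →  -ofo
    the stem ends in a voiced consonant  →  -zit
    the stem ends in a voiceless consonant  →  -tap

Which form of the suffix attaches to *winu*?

The final sound of *winu* is /u/, which is a vowel, so the suffix is -ofo.

-ofo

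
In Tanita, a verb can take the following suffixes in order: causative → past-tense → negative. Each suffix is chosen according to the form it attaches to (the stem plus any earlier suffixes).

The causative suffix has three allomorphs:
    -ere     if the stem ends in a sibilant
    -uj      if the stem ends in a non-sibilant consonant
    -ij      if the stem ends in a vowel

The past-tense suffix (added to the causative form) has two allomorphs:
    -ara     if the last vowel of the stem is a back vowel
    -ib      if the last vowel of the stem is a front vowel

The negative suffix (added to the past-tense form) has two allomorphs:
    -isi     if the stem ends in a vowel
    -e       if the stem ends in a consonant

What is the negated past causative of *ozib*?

Since the final sound of *ozib* is /b/ (a non-sibilant consonant), it takes -uj, giving *ozibuj*.
The causative form *ozibuj* — last vowel /u/ (a back vowel) → -ara → *ozibujara*.
The past-tense form *ozibujara* — final sound /a/ (a vowel) → -isi → *ozibujaraisi*.

ozibujaraisi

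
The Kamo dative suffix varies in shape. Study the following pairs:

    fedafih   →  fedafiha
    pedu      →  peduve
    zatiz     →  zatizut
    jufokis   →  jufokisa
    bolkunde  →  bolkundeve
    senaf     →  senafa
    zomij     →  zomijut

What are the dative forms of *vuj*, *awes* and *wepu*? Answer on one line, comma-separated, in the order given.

The pattern is voicing of the final sound: -a when the stem ends in a voiceless consonant (*fedafih*, *jufokis*, *senaf*); -ut when the stem ends in a voiced consonant (*zatiz*, *zomij*); -ve when the stem ends in a vowel (*pedu*, *bolkunde*).
Since the final sound of *vuj* is /j/ (a voiced consonant), it takes -ut, giving *vujut*.
Since the final sound of *awes* is /s/ (a voiceless consonant), it takes -a, giving *awesa*.
*wepu*: final sound = /u/, a vowel → -ve → *wepuve*.

vujut, awesa, wepuve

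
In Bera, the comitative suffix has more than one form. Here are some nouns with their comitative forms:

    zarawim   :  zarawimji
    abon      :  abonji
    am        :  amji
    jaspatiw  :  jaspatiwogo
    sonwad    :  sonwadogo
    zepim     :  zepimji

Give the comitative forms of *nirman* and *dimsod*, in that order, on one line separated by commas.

nirmanji, dimsodogo

The suffix is conditioned by the final consonant: -ji when the stem ends in a nasal (*zarawim*, *abon*, *am*, *zepim*); -ogo when the stem ends in a non-nasal consonant (*jaspatiw*, *sonwad*).
The final consonant of *nirman* is /n/, which is a nasal, so the suffix is -ji, giving *nirmanji*.
The final consonant of *dimsod* is /d/, which is non-nasal, so the suffix is -ogo, giving *dimsodogo*.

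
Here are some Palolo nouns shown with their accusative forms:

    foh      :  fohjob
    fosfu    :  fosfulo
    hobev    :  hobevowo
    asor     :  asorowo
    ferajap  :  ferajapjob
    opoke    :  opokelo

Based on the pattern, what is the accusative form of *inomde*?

inomdelo

Looking at the final sound of each stem: -job when the stem ends in a voiceless consonant (*foh*, *ferajap*); -owo when the stem ends in a voiced consonant (*hobev*, *asor*); -lo when the stem ends in a vowel (*fosfu*, *opoke*).
*inomde* — final sound /e/ (a vowel) → -lo → *inomdelo*.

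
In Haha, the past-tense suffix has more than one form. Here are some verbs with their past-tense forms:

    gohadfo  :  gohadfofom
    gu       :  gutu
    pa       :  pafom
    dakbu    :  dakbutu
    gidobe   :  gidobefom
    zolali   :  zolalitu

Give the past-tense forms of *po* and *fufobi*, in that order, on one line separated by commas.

The alternation tracks the last vowel of the stem — -tu when the last vowel of the stem is a high vowel (*gu*, *dakbu*, *zolali*); -fom when the last vowel of the stem is a non-high vowel (*gohadfo*, *pa*, *gidobe*).
The last vowel of *po* is /o/, which is a non-high vowel, so the suffix is -fom, giving *pofom*.
*fufobi* — last vowel /i/ (a high vowel) → -tu → *fufobitu*.

pofom, fufobitu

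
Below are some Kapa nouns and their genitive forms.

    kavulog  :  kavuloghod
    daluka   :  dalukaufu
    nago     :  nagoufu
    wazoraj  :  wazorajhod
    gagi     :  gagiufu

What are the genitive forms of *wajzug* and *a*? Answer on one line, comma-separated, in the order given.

The suffix is conditioned by the final sound: -hod when the stem ends in a consonant (*kavulog*, *wazoraj*); -ufu when the stem ends in a vowel (*daluka*, *nago*, *gagi*).
Since the final sound of *wajzug* is /g/ (a consonant), it takes -hod, giving *wajzughod*.
*a*: final sound = /a/, a vowel → -ufu → *aufu*.

wajzughod, aufu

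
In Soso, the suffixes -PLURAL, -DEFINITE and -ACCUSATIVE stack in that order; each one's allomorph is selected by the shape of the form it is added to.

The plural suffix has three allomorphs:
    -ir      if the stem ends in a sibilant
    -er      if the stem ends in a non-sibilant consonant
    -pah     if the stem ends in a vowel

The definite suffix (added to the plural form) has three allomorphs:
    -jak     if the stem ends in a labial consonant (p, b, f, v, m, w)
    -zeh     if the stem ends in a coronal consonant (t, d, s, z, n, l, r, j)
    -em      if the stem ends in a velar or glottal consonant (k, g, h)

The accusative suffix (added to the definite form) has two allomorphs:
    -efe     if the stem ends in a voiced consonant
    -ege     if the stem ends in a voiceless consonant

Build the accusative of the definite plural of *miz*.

mizirzehege

The final sound of *miz* is /z/, which is a sibilant, so the plural suffix is -ir, giving *mizir*.
The plural form *mizir* — final consonant /r/ (coronal) → -zeh → *mizirzeh*.
The final consonant of the definite form *mizirzeh* is /h/, which is voiceless, so the accusative suffix is -ege, giving *mizirzehege*.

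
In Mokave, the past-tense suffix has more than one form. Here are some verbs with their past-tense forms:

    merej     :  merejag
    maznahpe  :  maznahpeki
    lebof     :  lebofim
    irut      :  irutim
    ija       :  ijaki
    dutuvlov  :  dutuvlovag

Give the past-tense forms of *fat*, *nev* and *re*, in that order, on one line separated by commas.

fatim, nevag, reki

The pattern is voicing of the final sound: -im when the stem ends in a voiceless consonant (*lebof*, *irut*); -ag when the stem ends in a voiced consonant (*merej*, *dutuvlov*); -ki when the stem ends in a vowel (*maznahpe*, *ija*).
*fat*: final sound = /t/, a voiceless consonant → -im → *fatim*.
*nev*: final sound = /v/, a voiced consonant → -ag → *nevag*.
*re*: final sound = /e/, a vowel → -ki → *reki*.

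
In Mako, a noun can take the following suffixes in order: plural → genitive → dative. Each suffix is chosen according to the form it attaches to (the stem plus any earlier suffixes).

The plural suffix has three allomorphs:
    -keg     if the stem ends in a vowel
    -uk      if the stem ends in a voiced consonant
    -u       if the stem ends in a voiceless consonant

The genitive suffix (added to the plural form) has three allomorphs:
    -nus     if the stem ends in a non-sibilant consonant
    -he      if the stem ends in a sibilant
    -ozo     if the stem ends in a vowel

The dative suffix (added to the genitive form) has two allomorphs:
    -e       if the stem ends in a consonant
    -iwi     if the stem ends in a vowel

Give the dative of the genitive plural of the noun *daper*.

Since the final sound of *daper* is /r/ (a voiced consonant), it takes -uk, giving *daperuk*.
Since the final sound of the plural form *daperuk* is /k/ (a non-sibilant consonant), it takes -nus, giving *daperuknus*.
The genitive form *daperuknus* — final sound /s/ (a consonant) → -e → *daperuknuse*.

daperuknuse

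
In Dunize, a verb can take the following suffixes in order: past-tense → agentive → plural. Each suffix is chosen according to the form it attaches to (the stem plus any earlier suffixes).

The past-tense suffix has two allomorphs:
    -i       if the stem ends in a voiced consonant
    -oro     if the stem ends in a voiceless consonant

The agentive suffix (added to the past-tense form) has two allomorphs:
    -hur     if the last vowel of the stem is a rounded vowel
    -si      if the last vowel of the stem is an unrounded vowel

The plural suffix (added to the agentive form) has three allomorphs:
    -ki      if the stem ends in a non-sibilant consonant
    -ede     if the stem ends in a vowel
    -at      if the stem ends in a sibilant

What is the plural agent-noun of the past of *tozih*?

tozihorohurki

*tozih*: final consonant = /h/, voiceless → -oro → *tozihoro*.
Since the last vowel of the past-tense form *tozihoro* is /o/ (a rounded vowel), it takes -hur, giving *tozihorohur*.
The final sound of the agentive form *tozihorohur* is /r/, which is a non-sibilant consonant, so the plural suffix is -ki, giving *tozihorohurki*.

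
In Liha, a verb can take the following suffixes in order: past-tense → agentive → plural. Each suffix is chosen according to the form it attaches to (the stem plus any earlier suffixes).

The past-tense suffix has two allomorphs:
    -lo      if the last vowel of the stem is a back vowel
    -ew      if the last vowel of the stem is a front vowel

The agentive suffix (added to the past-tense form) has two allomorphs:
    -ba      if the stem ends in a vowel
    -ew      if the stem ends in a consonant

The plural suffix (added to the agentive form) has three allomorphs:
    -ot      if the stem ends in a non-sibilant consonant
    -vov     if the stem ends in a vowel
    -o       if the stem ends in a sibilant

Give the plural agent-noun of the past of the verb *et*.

Since the last vowel of *et* is /e/ (a front vowel), it takes -ew, giving *etew*.
The past-tense form *etew* — final sound /w/ (a consonant) → -ew → *etewew*.
The agentive form *etewew* — final sound /w/ (a non-sibilant consonant) → -ot → *etewewot*.

etewewot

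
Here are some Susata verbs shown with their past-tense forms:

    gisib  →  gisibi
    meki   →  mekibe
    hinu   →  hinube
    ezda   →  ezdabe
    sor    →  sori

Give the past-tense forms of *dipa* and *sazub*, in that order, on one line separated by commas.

Looking at the final sound of each stem: -i when the stem ends in a consonant (*gisib*, *sor*); -be when the stem ends in a vowel (*meki*, *hinu*, *ezda*).
*dipa* — final sound /a/ (a vowel) → -be → *dipabe*.
*sazub* — final sound /b/ (a consonant) → -i → *sazubi*.

dipabe, sazubi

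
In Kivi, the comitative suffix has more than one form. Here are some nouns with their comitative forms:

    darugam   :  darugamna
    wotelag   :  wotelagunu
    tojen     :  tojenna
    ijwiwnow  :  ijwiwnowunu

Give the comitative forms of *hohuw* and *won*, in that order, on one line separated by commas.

hohuwunu, wonna

The suffix is conditioned by the final consonant: -na when the stem ends in a nasal (*darugam*, *tojen*); -unu when the stem ends in a non-nasal consonant (*wotelag*, *ijwiwnow*).
The final consonant of *hohuw* is /w/, which is non-nasal, so the suffix is -unu, giving *hohuwunu*.
The final consonant of *won* is /n/, which is a nasal, so the suffix is -na, giving *wonna*.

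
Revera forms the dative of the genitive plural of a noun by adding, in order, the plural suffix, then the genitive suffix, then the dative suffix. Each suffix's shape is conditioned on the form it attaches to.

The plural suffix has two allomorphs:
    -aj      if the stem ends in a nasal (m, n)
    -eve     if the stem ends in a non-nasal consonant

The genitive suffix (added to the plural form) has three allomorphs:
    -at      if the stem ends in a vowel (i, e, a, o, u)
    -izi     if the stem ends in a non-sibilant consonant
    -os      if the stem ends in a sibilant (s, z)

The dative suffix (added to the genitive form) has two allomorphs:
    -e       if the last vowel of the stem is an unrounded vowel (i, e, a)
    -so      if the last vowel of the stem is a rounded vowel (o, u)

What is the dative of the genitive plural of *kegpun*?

*kegpun* — final consonant /n/ (a nasal) → -aj → *kegpunaj*.
Since the final sound of the plural form *kegpunaj* is /j/ (a non-sibilant consonant), it takes -izi, giving *kegpunajizi*.
The genitive form *kegpunajizi*: last vowel = /i/, an unrounded vowel → -e → *kegpunajizie*.

kegpunajizie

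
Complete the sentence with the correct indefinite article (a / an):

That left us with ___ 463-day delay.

The indefinite article is chosen by the initial *sound* of the following word, not its spelling.
The number *463* is spoken "four hundred …", beginning with /fɔr/ — a consonant sound.
So the article is *a*: That left us with a 463-day delay.

a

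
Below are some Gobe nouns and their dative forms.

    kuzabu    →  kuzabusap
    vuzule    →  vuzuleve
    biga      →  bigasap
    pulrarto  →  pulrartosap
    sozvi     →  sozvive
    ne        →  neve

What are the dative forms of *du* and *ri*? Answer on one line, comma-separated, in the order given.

dusap, rive

The pattern is front/back vowel harmony: -ve when the last vowel of the stem is a front vowel (*vuzule*, *sozvi*, *ne*); -sap when the last vowel of the stem is a back vowel (*kuzabu*, *biga*, *pulrarto*).
Since the last vowel of *du* is /u/ (a back vowel), it takes -sap, giving *dusap*.
Since the last vowel of *ri* is /i/ (a front vowel), it takes -ve, giving *rive*.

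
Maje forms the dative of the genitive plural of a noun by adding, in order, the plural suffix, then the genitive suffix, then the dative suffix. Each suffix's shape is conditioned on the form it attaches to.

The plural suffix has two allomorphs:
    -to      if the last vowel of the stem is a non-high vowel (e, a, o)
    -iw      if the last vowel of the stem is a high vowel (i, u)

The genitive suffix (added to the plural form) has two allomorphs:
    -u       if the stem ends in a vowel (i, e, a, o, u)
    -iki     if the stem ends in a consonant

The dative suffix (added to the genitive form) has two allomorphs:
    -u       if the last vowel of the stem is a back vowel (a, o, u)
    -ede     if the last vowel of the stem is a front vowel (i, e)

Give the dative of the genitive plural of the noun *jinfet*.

jinfettouu

Since the last vowel of *jinfet* is /e/ (a non-high vowel), it takes -to, giving *jinfetto*.
The final sound of the plural form *jinfetto* is /o/, which is a vowel, so the genitive suffix is -u, giving *jinfettou*.
Since the last vowel of the genitive form *jinfettou* is /u/ (a back vowel), it takes -u, giving *jinfettouu*.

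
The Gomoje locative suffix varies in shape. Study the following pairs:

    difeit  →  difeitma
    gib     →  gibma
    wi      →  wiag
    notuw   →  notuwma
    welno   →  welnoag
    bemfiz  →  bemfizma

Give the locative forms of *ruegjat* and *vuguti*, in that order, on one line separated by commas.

The alternation tracks the final sound of the stem — -ma when the stem ends in a consonant (*difeit*, *gib*, *notuw*, *bemfiz*); -ag when the stem ends in a vowel (*wi*, *welno*).
Since the final sound of *ruegjat* is /t/ (a consonant), it takes -ma, giving *ruegjatma*.
*vuguti*: final sound = /i/, a vowel → -ag → *vugutiag*.

ruegjatma, vugutiag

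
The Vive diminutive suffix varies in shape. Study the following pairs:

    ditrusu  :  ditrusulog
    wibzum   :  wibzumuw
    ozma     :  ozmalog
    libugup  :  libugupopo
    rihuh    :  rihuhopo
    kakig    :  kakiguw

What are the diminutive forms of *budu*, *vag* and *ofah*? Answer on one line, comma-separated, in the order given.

budulog, vaguw, ofahopo

The suffix is conditioned by the final sound: -opo when the stem ends in a voiceless consonant (*libugup*, *rihuh*); -uw when the stem ends in a voiced consonant (*wibzum*, *kakig*); -log when the stem ends in a vowel (*ditrusu*, *ozma*).
*budu* — final sound /u/ (a vowel) → -log → *budulog*.
The final sound of *vag* is /g/, which is a voiced consonant, so the suffix is -uw, giving *vaguw*.
*ofah* — final sound /h/ (a voiceless consonant) → -opo → *ofahopo*.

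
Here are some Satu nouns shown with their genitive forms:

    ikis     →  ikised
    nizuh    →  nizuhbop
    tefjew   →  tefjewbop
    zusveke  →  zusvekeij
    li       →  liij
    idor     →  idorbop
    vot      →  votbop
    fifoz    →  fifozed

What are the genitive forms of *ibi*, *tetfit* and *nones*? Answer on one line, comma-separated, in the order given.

The alternation tracks the final sound of the stem — -ed when the stem ends in a sibilant (*ikis*, *fifoz*); -bop when the stem ends in a non-sibilant consonant (*nizuh*, *tefjew*, *idor*, *vot*); -ij when the stem ends in a vowel (*zusveke*, *li*).
Since the final sound of *ibi* is /i/ (a vowel), it takes -ij, giving *ibiij*.
*tetfit* — final sound /t/ (a non-sibilant consonant) → -bop → *tetfitbop*.
*nones*: final sound = /s/, a sibilant → -ed → *nonesed*.

ibiij, tetfitbop, nonesed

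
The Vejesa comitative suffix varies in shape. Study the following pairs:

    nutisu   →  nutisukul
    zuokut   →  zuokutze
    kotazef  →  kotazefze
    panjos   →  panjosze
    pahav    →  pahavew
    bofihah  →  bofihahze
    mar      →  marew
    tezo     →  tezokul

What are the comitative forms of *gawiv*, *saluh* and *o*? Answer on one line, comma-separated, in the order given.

gawivew, saluhze, okul

The alternation tracks the final sound of the stem — -ze when the stem ends in a voiceless consonant (*zuokut*, *kotazef*, *panjos*, *bofihah*); -ew when the stem ends in a voiced consonant (*pahav*, *mar*); -kul when the stem ends in a vowel (*nutisu*, *tezo*).
*gawiv* — final sound /v/ (a voiced consonant) → -ew → *gawivew*.
*saluh* — final sound /h/ (a voiceless consonant) → -ze → *saluhze*.
Since the final sound of *o* is /o/ (a vowel), it takes -kul, giving *okul*.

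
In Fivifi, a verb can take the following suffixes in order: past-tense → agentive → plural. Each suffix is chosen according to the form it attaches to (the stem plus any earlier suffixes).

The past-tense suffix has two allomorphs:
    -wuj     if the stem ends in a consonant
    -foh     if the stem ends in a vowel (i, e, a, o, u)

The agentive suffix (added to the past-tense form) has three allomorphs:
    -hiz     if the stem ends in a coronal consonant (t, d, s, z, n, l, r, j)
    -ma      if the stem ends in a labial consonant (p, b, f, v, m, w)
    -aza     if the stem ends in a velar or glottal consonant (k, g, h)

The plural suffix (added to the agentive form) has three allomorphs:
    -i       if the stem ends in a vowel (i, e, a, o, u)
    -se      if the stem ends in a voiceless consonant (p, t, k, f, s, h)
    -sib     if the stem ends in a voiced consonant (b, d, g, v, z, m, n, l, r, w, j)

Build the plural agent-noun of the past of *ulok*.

ulokwujhizsib

*ulok*: final sound = /k/, a consonant → -wuj → *ulokwuj*.
The past-tense form *ulokwuj* — final consonant /j/ (coronal) → -hiz → *ulokwujhiz*.
The final sound of the agentive form *ulokwujhiz* is /z/, which is a voiced consonant, so the plural suffix is -sib, giving *ulokwujhizsib*.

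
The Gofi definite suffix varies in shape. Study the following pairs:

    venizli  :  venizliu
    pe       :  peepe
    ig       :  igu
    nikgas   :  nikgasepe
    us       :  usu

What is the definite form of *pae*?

paeepe

The suffix is conditioned by the last vowel: -u when the last vowel of the stem is a high vowel (*venizli*, *ig*, *us*); -epe when the last vowel of the stem is a non-high vowel (*pe*, *nikgas*).
The last vowel of *pae* is /e/, which is a non-high vowel, so the suffix is -epe, giving *paeepe*.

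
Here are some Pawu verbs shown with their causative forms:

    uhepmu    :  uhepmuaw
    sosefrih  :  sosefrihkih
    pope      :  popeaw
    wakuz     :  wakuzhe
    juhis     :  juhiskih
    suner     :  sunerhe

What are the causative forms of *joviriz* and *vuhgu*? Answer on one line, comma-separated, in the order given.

jovirizhe, vuhguaw

Looking at the final sound of each stem: -kih when the stem ends in a voiceless consonant (*sosefrih*, *juhis*); -he when the stem ends in a voiced consonant (*wakuz*, *suner*); -aw when the stem ends in a vowel (*uhepmu*, *pope*).
Since the final sound of *joviriz* is /z/ (a voiced consonant), it takes -he, giving *jovirizhe*.
*vuhgu*: final sound = /u/, a vowel → -aw → *vuhguaw*.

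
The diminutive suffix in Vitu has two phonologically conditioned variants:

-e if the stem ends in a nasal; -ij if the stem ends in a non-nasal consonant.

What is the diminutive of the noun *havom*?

havome

Since the final consonant of *havom* is /m/ (a nasal), it takes -e, giving *havome*.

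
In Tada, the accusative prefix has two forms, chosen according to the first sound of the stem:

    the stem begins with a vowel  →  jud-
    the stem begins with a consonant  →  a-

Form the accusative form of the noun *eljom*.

judeljom

The first sound of *eljom* is /e/, which is a vowel, so the prefix is jud-, giving *judeljom*.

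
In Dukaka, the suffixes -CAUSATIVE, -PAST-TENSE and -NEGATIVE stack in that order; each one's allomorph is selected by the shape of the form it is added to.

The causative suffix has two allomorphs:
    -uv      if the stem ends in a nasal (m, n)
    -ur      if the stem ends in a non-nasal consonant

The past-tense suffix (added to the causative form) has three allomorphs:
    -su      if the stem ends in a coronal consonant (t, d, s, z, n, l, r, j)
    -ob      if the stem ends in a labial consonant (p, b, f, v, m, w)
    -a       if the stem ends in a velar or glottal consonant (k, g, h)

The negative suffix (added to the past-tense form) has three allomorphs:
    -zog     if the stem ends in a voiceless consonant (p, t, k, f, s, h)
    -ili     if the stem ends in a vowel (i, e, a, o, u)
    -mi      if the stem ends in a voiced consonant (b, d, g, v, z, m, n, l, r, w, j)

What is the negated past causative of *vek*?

Since the final consonant of *vek* is /k/ (non-nasal), it takes -ur, giving *vekur*.
Since the final consonant of the causative form *vekur* is /r/ (coronal), it takes -su, giving *vekursu*.
The final sound of the past-tense form *vekursu* is /u/, which is a vowel, so the negative suffix is -ili, giving *vekursuili*.

vekursuili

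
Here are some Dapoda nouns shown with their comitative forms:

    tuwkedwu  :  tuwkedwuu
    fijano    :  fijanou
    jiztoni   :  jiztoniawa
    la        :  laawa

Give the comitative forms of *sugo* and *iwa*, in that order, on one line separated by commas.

Looking at the last vowel of each stem: -u when the last vowel of the stem is a rounded vowel (*tuwkedwu*, *fijano*); -awa when the last vowel of the stem is an unrounded vowel (*jiztoni*, *la*).
Since the last vowel of *sugo* is /o/ (a rounded vowel), it takes -u, giving *sugou*.
The last vowel of *iwa* is /a/, which is an unrounded vowel, so the suffix is -awa, giving *iwaawa*.

sugou, iwaawa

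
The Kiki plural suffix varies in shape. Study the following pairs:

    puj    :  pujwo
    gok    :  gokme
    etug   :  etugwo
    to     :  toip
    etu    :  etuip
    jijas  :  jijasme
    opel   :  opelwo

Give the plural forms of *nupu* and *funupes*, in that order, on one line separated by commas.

The pattern is voicing of the final sound: -me when the stem ends in a voiceless consonant (*gok*, *jijas*); -wo when the stem ends in a voiced consonant (*puj*, *etug*, *opel*); -ip when the stem ends in a vowel (*to*, *etu*).
The final sound of *nupu* is /u/, which is a vowel, so the suffix is -ip, giving *nupuip*.
The final sound of *funupes* is /s/, which is a voiceless consonant, so the suffix is -me, giving *funupesme*.

nupuip, funupesme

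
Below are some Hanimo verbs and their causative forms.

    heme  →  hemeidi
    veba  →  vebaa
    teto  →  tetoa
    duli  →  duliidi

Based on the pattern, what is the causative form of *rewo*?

The alternation tracks the last vowel of the stem — -idi when the last vowel of the stem is a front vowel (*heme*, *duli*); -a when the last vowel of the stem is a back vowel (*veba*, *teto*).
*rewo*: last vowel = /o/, a back vowel → -a → *rewoa*.

rewoa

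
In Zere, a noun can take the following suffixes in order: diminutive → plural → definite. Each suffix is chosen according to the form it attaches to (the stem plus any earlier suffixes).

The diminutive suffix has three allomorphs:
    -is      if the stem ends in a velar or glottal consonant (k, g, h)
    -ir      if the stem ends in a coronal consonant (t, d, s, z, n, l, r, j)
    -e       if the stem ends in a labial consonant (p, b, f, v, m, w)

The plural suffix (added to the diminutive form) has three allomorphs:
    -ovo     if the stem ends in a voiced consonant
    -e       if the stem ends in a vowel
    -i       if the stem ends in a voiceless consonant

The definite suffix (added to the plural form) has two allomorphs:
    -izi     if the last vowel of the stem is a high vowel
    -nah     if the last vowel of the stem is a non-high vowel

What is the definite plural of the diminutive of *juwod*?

Since the final consonant of *juwod* is /d/ (coronal), it takes -ir, giving *juwodir*.
Since the final sound of the diminutive form *juwodir* is /r/ (a voiced consonant), it takes -ovo, giving *juwodirovo*.
Since the last vowel of the plural form *juwodirovo* is /o/ (a non-high vowel), it takes -nah, giving *juwodirovonah*.

juwodirovonah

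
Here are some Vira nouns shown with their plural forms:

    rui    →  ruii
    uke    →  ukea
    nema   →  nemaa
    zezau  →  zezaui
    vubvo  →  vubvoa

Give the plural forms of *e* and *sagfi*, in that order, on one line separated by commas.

The pattern is height harmony: -i when the last vowel of the stem is a high vowel (*rui*, *zezau*); -a when the last vowel of the stem is a non-high vowel (*uke*, *nema*, *vubvo*).
The last vowel of *e* is /e/, which is a non-high vowel, so the suffix is -a, giving *ea*.
The last vowel of *sagfi* is /i/, which is a high vowel, so the suffix is -i, giving *sagfii*.

ea, sagfii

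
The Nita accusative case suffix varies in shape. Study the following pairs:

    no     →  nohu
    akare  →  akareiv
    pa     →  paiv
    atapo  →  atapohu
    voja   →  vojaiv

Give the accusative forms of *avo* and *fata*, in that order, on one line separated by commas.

The suffix is conditioned by the last vowel: -hu when the last vowel of the stem is a rounded vowel (*no*, *atapo*); -iv when the last vowel of the stem is an unrounded vowel (*akare*, *pa*, *voja*).
*avo*: last vowel = /o/, a rounded vowel → -hu → *avohu*.
*fata* — last vowel /a/ (an unrounded vowel) → -iv → *fataiv*.

avohu, fataiv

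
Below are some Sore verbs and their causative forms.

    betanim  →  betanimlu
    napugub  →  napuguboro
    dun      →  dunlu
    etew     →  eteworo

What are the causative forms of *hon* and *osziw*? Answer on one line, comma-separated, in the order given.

honlu, osziworo

The alternation tracks the final consonant of the stem — -lu when the stem ends in a nasal (*betanim*, *dun*); -oro when the stem ends in a non-nasal consonant (*napugub*, *etew*).
*hon*: final consonant = /n/, a nasal → -lu → *honlu*.
The final consonant of *osziw* is /w/, which is non-nasal, so the suffix is -oro, giving *osziworo*.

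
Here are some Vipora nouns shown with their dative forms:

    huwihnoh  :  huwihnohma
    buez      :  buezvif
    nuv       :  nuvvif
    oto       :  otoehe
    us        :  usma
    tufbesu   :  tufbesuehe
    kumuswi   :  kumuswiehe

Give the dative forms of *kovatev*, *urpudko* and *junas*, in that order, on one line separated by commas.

kovatevvif, urpudkoehe, junasma

The alternation tracks the final sound of the stem — -ma when the stem ends in a voiceless consonant (*huwihnoh*, *us*); -vif when the stem ends in a voiced consonant (*buez*, *nuv*); -ehe when the stem ends in a vowel (*oto*, *tufbesu*, *kumuswi*).
Since the final sound of *kovatev* is /v/ (a voiced consonant), it takes -vif, giving *kovatevvif*.
Since the final sound of *urpudko* is /o/ (a vowel), it takes -ehe, giving *urpudkoehe*.
*junas* — final sound /s/ (a voiceless consonant) → -ma → *junasma*.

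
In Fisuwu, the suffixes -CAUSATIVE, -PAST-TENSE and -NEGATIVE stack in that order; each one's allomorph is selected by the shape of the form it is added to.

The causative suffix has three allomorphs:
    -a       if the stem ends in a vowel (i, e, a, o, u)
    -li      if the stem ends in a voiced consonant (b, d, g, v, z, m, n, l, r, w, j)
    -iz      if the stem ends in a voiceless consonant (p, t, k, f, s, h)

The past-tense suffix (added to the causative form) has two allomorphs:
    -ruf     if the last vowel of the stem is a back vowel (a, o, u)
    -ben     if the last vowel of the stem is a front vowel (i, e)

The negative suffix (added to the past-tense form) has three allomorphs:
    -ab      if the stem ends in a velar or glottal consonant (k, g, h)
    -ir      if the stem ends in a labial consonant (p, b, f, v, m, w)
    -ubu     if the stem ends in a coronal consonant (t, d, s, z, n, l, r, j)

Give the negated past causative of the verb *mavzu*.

mavzuarufir

*mavzu*: final sound = /u/, a vowel → -a → *mavzua*.
The causative form *mavzua* — last vowel /a/ (a back vowel) → -ruf → *mavzuaruf*.
The final consonant of the past-tense form *mavzuaruf* is /f/, which is labial, so the negative suffix is -ir, giving *mavzuarufir*.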